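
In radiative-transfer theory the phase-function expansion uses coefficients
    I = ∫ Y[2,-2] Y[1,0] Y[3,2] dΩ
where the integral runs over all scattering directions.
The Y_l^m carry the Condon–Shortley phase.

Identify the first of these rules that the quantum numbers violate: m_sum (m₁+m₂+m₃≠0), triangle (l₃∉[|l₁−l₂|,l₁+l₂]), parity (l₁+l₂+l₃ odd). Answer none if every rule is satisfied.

none

m₁+m₂+m₃ = -2 + 0 + 2 = 0  ✓
triangle: |2−1|=1 ≤ l₃=3 ≤ 2+1=3  ✓
parity: l₁+l₂+l₃ = 6 is even  ✓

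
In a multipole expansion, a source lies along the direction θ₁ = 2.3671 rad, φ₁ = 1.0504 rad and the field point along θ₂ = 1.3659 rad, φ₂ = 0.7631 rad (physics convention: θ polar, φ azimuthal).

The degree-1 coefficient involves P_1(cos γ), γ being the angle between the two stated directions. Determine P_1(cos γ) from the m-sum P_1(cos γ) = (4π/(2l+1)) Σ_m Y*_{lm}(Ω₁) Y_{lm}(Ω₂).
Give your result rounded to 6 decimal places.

0.511227

Summing Y*_{l m}(θ₁,φ₁)·Y_{l m}(θ₂,φ₂) over m ∈ [−1, 1]; prefactor 4π/(2·1+1) = 4.188790:
  m=-1: (0.12014 + 0.20964j) × (0.24446 - 0.23380j) = 0.07838 + 0.02316j  (running Σ = 0.07838 + 0.02316j)
  m=0: (-0.34924 + 0.00000j) × (0.09941 + 0.00000j) = -0.03472 + 0.00000j  (running Σ = 0.04366 + 0.02316j)
  m=1: (-0.12014 + 0.20964j) × (-0.24446 - 0.23380j) = 0.07838 - 0.02316j  (running Σ = 0.12205 + 0.00000j)
Accumulated sum 0.12205 + 0.00000j; after 4π/(2l+1) scaling, 0.51123 + 0.00000j ⇒ P_1 = 0.511227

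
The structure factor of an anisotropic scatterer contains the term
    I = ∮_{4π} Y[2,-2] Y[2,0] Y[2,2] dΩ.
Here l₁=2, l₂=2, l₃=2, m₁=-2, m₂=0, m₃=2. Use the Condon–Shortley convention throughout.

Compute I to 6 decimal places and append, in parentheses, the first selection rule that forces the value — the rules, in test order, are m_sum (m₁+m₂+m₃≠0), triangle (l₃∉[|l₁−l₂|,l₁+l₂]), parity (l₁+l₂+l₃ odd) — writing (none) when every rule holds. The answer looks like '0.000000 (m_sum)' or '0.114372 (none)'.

-0.180224 (none)

Rules hold: Σm=0, L=6 even, 0≤2≤4.
N = 5·5·5 = 125
Δ = 2!·2!·2!/7! = 1/630
Racah Σ t=0..2: t=0:+1/8 t=1:−1/1 t=2:+1/8 = -3/4
⇒ 3j(2 2 2; 0 0 0)² = 2/35, sgn -1
Racah Σ t=2..2: t=2:+1/8 = 1/8
⇒ 3j(2 2 2; -2 0 2)² = 2/35, sgn +1
4πI² = N·(3j₀)²·(3jₘ)² = 20/49
I = -1·√(0.408163/4π) = -0.18022375
No selection rule forces the value: the integral is nonzero (none).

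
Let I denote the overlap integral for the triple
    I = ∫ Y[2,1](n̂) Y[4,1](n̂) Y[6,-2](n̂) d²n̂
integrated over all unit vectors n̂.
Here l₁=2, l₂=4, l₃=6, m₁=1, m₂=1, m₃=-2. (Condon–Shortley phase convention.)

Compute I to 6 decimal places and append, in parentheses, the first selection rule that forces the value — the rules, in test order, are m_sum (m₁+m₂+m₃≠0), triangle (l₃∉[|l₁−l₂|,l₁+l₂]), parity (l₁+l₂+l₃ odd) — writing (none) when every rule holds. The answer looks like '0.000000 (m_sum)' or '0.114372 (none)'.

0.238034 (none)

Rules hold: Σm=0, L=12 even, 2≤6≤6.
N = 5·9·13 = 585
Δ = 0!·4!·8!/13! = 1/6435
Racah Σ t=0..0: t=0:+1/2304 = 1/2304
⇒ 3j(2 4 6; 0 0 0)² = 5/143, sgn +1
Racah Σ t=0..0: t=0:+1/4320 = 1/4320
⇒ 3j(2 4 6; 1 1 -2)² = 224/6435, sgn +1
4πI² = N·(3j₀)²·(3jₘ)² = 1120/1573
I = +1·√(0.712015/4π) = 0.23803440
No selection rule forces the value: the integral is nonzero (none).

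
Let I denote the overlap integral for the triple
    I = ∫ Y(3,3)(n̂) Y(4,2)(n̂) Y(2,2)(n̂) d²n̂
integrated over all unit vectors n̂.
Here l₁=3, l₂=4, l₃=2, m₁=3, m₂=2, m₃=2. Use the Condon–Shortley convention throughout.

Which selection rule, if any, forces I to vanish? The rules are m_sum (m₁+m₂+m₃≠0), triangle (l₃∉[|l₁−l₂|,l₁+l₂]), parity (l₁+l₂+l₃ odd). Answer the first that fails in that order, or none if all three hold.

m_sum

azimuthal sum: 3 + 2 + 2 = 7  ✗
1 ≤ 2 ≤ 7 (triangle on l)
L = 3 + 4 + 2 = 9 (odd)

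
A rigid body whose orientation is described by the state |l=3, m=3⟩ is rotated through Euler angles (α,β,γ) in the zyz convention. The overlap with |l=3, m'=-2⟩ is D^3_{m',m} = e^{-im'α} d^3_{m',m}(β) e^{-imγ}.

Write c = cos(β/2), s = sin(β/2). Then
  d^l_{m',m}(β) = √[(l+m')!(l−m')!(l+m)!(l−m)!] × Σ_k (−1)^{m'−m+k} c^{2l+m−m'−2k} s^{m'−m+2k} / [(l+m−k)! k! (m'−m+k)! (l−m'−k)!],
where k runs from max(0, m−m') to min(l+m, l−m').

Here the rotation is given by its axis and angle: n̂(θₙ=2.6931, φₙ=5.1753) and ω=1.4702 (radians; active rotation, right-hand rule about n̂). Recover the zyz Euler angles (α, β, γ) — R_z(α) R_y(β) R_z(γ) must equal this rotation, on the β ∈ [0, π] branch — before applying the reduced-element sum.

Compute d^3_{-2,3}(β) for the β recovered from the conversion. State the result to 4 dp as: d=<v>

d=0.0049

Axis–angle → zyz. n̂ = (sinθₙcosφₙ, sinθₙsinφₙ, cosθₙ) = (+0.193630, -0.387973, -0.901102), ω = 1.4702.
R = I cosω + sinω [n̂]ₓ + (1−cosω) n̂n̂ᵀ gives
  R = [+0.134154, +0.828967, -0.542969; -0.964125, +0.235833, +0.121843; +0.229054, +0.507145, +0.830866]
β = atan2(√(R₁₃²+R₂₃²), R₃₃) = 0.590134; α = atan2(R₂₃, R₁₃) mod 2π = 2.920848; γ = atan2(R₃₂, −R₃₁) mod 2π = 1.995026
d^3_{-2,3}(β=0.5901) via the finite sum:
c=cos(0.590134/2)=0.956783, s=sin(0.590134/2)=0.290804; N=√[1·120·720·1]=293.938769
k∈{5} keeps every argument non-negative
  k=5: (−1)^0·293.9388/(120)·0.9568^1·0.2908^5 = +0.004874
d^3_{-2,3}(0.5901) = +0.004874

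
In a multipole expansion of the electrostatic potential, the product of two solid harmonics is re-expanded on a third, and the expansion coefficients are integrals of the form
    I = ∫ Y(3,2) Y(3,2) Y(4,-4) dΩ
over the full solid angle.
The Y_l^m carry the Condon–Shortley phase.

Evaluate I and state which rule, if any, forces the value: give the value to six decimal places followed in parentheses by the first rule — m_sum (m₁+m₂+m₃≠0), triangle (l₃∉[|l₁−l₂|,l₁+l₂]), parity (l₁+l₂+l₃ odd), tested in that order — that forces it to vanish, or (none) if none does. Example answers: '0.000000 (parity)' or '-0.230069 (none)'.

m-sum 0 ✓  L=10 even ✓  0≤4≤6 ✓
Π(2lᵢ+1) = 7×7×9 = 441
triangle coeff Δ(3,3,4) = 1/34650
Σ_t [0,2]: t=0:+1/72 t=1:−1/16 t=2:+1/72 = -5/144
(3j)²=2/77 [(3 3 4; 0 0 0)], sign=-1
Σ_t [1,1]: t=1:−1/576 = -1/576
(3j)²=5/99 [(3 3 4; 2 2 -4)], sign=-1
⇒ 4πI² = 70/121
I = (+1)√(70/121/(4π)) = 0.21456131
No selection rule forces the value: the integral is nonzero (none).

0.214561 (none)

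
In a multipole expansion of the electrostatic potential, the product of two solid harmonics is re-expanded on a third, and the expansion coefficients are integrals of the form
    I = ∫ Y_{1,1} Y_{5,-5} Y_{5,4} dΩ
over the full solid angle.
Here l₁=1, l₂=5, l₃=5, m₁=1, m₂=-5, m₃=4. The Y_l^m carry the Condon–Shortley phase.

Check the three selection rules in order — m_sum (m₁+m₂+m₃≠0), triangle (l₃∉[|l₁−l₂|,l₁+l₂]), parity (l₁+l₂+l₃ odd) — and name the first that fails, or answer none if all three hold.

azimuthal sum: 1 − 5 + 4 = 0  ✓
4 ≤ 5 ≤ 6 (triangle on l)  ✓
L = 1 + 5 + 5 = 11 (odd)  ✗

parity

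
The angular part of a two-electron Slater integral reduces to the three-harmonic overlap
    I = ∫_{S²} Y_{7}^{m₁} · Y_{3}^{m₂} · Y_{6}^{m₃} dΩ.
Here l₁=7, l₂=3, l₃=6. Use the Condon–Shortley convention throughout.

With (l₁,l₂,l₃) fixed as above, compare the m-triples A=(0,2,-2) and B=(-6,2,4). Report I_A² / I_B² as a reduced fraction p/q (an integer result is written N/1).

Shared (l₁,l₂,l₃)=(7,3,6): N and (l;000)² cancel in I_A²/I_B².
A: Δ = 4!·10!·2!/17! = 1/2042040; Racah Σ t=3..4: t=3:−1/207360 t=4:+1/725760 = -1/290304; ⇒ 3j(7 3 6; 0 2 -2)² = 125/7293, sgn -1
B: Δ = 4!·10!·2!/17! = 1/2042040; Racah Σ t=3..4: t=3:−1/43545600 t=4:+1/8709120 = 1/10886400; ⇒ 3j(7 3 6; -6 2 4)² = 8/357, sgn +1
I_A²/I_B² = (125/7293)/(8/357) = 875/1144

875/1144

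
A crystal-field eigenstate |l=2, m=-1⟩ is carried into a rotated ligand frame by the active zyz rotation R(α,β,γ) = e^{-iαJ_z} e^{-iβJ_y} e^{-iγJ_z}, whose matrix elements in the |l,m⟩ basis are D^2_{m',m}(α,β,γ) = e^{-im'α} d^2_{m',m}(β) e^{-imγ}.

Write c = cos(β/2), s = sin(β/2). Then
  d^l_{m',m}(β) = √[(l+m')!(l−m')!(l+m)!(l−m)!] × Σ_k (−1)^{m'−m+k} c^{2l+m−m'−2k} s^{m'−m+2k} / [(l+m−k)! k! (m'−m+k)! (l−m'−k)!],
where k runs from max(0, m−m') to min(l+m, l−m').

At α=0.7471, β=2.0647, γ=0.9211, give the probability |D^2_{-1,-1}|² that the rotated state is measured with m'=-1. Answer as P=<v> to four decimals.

P=0.2624

Split into d^2_{-1,-1}(β=2.0647) × two z-phases.
Half-angle: c=0.512803, s=0.858506. N=√(1·6·1·6)=6.000000
k∈{0,1} keeps every argument non-negative
  k=0: (−1)^0·6.0000/(6)·0.5128^4·0.8585^0 = +0.069151
  k=1: (−1)^1·6.0000/(2)·0.5128^2·0.8585^2 = -0.581446
d^2_{-1,-1}(2.0647) = +0.069151 -0.581446 = -0.512294
|D^2_{-1,-1}|² = |d^2_{-1,-1}(β)|² = (-0.512294)² = 0.262445 (the z-rotation phases have unit modulus)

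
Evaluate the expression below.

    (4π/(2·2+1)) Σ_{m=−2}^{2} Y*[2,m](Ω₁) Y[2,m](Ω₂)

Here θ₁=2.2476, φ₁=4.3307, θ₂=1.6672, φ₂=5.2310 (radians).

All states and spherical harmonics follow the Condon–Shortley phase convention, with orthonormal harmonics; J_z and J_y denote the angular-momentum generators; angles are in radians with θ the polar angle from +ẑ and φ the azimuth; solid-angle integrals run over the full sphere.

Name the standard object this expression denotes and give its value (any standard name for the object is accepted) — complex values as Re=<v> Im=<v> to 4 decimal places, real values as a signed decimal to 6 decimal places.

Legendre polynomial (addition theorem), -0.058629

This sum is the spherical-harmonic addition theorem: it equals the Legendre polynomial P_l(cos γ) of the angle γ between the two directions.
Term-by-term m-sum for l=2 (normalisation 4π/5 = 2.513274):
  term(m=-2) = -0.020464-0.087478i   from Y*(Ω₁)=-0.169612+0.162302i, Y(Ω₂)=-0.194644+0.329499i
  term(m=-1) = +0.017348-0.021875i   from Y*(Ω₁)=+0.140502+0.350055i, Y(Ω₂)=-0.036688-0.064283i
  term(m=+0) = -0.017095+0.000000i   from Y*(Ω₁)=+0.055752-0.000000i, Y(Ω₂)=-0.306625+0.000000i
  term(m=+1) = +0.017348+0.021875i   from Y*(Ω₁)=-0.140502+0.350055i, Y(Ω₂)=+0.036688-0.064283i
  term(m=+2) = -0.020464+0.087478i   from Y*(Ω₁)=-0.169612-0.162302i, Y(Ω₂)=-0.194644-0.329499i
Total Σ_m = -0.023328+0.000000i. Multiply by 2.513274: -0.058629+0.000000i. P_2(cos γ) = -0.058629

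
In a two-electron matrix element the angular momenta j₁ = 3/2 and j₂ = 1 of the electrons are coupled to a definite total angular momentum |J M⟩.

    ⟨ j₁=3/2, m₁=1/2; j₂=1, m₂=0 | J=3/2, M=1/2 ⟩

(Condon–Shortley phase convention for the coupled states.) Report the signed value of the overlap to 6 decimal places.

+0.258199

√[4·1!2!1!/5! · 2!1!1!1!2!1!] = √(4/15)
  +(−1)^0/∏(0,1,1,1,1,0)! = 1  (running 1)
  +(−1)^1/∏(1,0,0,0,2,1)! = -1/2  (running 1/2)
⟨..|..⟩ = √(4/15)·(1/2) = +0.258199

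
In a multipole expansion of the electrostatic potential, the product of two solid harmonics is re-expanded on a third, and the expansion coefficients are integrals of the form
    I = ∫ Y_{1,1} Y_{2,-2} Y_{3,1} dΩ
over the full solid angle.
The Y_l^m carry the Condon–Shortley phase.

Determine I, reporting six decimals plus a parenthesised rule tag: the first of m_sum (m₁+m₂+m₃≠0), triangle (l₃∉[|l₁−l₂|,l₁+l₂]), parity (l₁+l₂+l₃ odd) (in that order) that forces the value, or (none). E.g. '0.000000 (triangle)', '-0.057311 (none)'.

Rules hold: Σm=0, L=6 even, 1≤3≤3.
N = 3·5·7 = 105
Δ = 0!·2!·4!/7! = 1/105
Racah Σ t=0..0: t=0:+1/4 = 1/4
⇒ 3j(1 2 3; 0 0 0)² = 3/35, sgn -1
Racah Σ t=0..0: t=0:+1/48 = 1/48
⇒ 3j(1 2 3; 1 -2 1)² = 1/105, sgn +1
4πI² = N·(3j₀)²·(3jₘ)² = 3/35
I = -1·√(0.0857143/4π) = -0.08258890
No selection rule forces the value: the integral is nonzero (none).

-0.082589 (none)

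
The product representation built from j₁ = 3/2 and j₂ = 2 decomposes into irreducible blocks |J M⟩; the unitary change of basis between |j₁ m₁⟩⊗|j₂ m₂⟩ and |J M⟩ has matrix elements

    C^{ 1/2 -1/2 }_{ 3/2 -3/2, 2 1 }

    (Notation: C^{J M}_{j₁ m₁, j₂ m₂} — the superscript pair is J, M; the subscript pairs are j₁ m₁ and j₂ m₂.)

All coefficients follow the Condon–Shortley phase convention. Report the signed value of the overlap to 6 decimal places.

−√(1/10) = -0.316228

triangle: 3!·0!·1!/5! = 6/120
(j±m)!: 0!·3!·3!·1!·0!·1! = 36
prefactor² = (2J+1)·Δ·N² = 18/5
  k=3: −1/(3!·0!·0!·0!·0!·1!) = -1/6
Σ = -1/6  ⇒  CG² = 18/5·(-1/6)² = 1/10
CG = −√(1/10) = -0.316228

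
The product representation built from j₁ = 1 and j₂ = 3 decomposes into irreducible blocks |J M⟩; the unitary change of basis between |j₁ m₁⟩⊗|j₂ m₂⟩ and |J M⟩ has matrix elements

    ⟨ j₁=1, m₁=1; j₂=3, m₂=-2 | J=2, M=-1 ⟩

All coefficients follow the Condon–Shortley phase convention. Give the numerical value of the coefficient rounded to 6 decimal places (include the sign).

√[5·2!0!4!/7! · 2!0!1!5!1!3!] = √(480/7)
  +(−1)^0/∏(0,2,0,1,0,3)! = 1/12  (running 1/12)
⟨..|..⟩ = √(480/7)·(1/12) = +0.690066

+√(10/21) = +0.690066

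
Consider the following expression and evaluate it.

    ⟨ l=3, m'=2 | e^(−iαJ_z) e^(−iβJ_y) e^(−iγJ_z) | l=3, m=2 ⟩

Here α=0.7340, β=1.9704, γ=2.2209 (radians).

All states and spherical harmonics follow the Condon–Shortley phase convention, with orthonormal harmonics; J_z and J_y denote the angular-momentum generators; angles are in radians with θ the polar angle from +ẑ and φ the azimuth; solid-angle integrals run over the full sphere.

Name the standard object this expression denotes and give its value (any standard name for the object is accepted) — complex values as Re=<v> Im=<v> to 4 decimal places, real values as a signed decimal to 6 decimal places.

Wigner D-matrix element, Re=-0.2752 Im=-0.1078

This is a Wigner D-matrix element — the rotation-matrix element ⟨l m'| R(α,β,γ) |l m⟩ in the angular-momentum basis.
First d^3_{2,2}(β=1.9704), then the phase factors e^{-i(2)α} and e^{-i(2)γ}:
With c≡cos(β/2)=0.552696 and s≡sin(β/2)=0.833383, N=[120·1·120·1]^{1/2}=120.000000
k: max(0,(2)−(2))=0 … min(3+(2),3−(2))=1
  k=0: (−1)^0·120.0000/(120)·0.5527^6·0.8334^0 = +0.028505
  k=1: (−1)^1·120.0000/(24)·0.5527^4·0.8334^2 = -0.324045
d^3_{2,2}(1.9704) = +0.028505 -0.324045 = -0.295540
D = (+0.102615-0.994721i)·(-0.295540)·(-0.267299+0.963614i) = -0.275177-0.107804i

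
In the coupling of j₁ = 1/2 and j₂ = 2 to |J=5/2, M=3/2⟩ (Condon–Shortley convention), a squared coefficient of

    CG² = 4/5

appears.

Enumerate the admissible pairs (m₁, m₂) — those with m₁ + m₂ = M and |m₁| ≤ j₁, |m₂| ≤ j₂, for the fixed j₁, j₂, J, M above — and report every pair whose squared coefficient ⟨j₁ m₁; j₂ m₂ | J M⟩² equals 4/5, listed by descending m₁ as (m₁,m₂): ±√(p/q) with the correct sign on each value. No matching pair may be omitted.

Admissible pairs with m₁+m₂ = M = 3/2: (-1/2,2), (1/2,1)
  (m₁,m₂)=(1/2,1): CG² = 4/5, CG = +√(4/5)   ← matches the target
  (m₁,m₂)=(-1/2,2): CG² = 1/5, CG = +√(1/5)
Pairs with CG² = 4/5: (1/2,1): +√(4/5)

(1/2,1): +√(4/5)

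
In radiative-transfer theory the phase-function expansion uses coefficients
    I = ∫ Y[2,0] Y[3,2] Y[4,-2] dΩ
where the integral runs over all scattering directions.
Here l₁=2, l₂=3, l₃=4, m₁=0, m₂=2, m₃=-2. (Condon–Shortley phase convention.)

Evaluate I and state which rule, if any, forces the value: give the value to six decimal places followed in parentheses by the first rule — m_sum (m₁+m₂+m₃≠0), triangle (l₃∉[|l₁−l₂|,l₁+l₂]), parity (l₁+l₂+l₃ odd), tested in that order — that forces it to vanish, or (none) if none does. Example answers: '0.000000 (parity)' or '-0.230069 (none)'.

L=9 odd ⇒ parity kills the (l;000) factor ⇒ I = 0

0.000000 (parity)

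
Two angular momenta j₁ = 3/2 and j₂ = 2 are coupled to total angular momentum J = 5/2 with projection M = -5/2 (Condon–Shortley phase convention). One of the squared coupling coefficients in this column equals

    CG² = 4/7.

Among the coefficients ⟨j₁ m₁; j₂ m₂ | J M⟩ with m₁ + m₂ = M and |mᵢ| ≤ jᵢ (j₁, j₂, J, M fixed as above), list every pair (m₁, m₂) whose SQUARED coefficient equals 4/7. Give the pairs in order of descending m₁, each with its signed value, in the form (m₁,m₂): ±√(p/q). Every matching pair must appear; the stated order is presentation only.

(-1/2,-2): +√(4/7)

Admissible pairs with m₁+m₂ = M = -5/2: (-3/2,-1), (-1/2,-2)
  (m₁,m₂)=(-1/2,-2): CG² = 4/7, CG = +√(4/7)   ← matches the target
  (m₁,m₂)=(-3/2,-1): CG² = 3/7, CG = −√(3/7)
Pairs with CG² = 4/7: (-1/2,-2): +√(4/7)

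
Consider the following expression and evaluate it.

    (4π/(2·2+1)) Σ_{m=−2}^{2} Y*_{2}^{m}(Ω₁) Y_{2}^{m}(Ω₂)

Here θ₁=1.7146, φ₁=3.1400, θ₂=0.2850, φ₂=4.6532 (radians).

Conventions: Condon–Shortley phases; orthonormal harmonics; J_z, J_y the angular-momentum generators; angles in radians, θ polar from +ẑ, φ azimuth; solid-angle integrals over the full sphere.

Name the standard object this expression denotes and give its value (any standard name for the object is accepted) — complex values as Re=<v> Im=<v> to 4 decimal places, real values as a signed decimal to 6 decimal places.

This sum is the spherical-harmonic addition theorem: it equals the Legendre polynomial P_l(cos γ) of the angle γ between the two directions.
Term-by-term m-sum for l=2 (normalisation 4π/5 = 2.513274):
  m=-2: (0.37834 - 0.00121j) × (-0.03032 - 0.00361j) = -0.01148 - 0.00133j  (running Σ = -0.01148 - 0.00133j)
  m=-1: (0.10957 - 0.00017j) × (-0.01233 + 0.20808j) = -0.00131 + 0.02280j  (running Σ = -0.01279 + 0.02147j)
  m=0: (-0.29596 + 0.00000j) × (0.55599 + 0.00000j) = -0.16455 + 0.00000j  (running Σ = -0.17734 + 0.02147j)
  m=1: (-0.10957 - 0.00017j) × (0.01233 + 0.20808j) = -0.00131 - 0.02280j  (running Σ = -0.17866 - 0.00133j)
  m=2: (0.37834 + 0.00121j) × (-0.03032 + 0.00361j) = -0.01148 + 0.00133j  (running Σ = -0.19013 + 0.00000j)
Accumulated sum -0.19013 + 0.00000j; after 4π/(2l+1) scaling, -0.47785 + 0.00000j ⇒ P_2 = -0.477853

Legendre polynomial (addition theorem), -0.477853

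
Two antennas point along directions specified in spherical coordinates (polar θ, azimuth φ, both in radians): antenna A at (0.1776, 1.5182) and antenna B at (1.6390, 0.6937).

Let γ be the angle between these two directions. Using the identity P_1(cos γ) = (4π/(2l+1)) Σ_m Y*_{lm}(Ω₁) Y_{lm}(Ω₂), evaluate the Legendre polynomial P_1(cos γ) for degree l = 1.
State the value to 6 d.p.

0.052586

Term-by-term m-sum for l=1 (normalisation 4π/3 = 4.188790):
  m=-1: Y*=+0.003209+0.060953i  Y=+0.265028-0.220391i  product +0.014284+0.015447i
  m=+0: Y*=+0.480917-0.000000i  Y=-0.033299+0.000000i  product -0.016014+0.000000i
  m=+1: Y*=-0.003209+0.060953i  Y=-0.265028-0.220391i  product +0.014284-0.015447i
Total Σ_m = +0.012554+0.000000i. Multiply by 4.188790: +0.052586+0.000000i. P_1(cos γ) = 0.052586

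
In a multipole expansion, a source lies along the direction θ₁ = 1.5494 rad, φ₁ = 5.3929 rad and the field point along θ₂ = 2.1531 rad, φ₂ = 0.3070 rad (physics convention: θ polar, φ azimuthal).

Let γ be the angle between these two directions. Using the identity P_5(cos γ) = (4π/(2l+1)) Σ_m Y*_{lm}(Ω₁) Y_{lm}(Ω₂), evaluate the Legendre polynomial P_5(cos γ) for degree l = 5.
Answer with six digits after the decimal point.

Summing Y*_{l m}(θ₁,φ₁)·Y_{l m}(θ₂,φ₂) over m ∈ [−5, 5]; prefactor 4π/(2·5+1) = 1.142397:
  m=-5: (-0.11961 + 0.44790j) × (0.00675 - 0.18850j) = 0.08362 + 0.02557j  (running Σ = 0.08362 + 0.02557j)
  m=-4: (-0.02865 + 0.01278j) × (-0.13201 + 0.36990j) = -0.00094 - 0.01229j  (running Σ = 0.08268 + 0.01329j)
  m=-3: (0.30684 + 0.15615j) × (0.20998 - 0.27633j) = 0.10758 - 0.05200j  (running Σ = 0.19026 - 0.03872j)
  m=-2: (0.00754 + 0.03540j) × (0.04924 - 0.03471j) = 0.00160 + 0.00148j  (running Σ = 0.19186 - 0.03723j)
  m=-1: (0.20018 - 0.24729j) × (-0.33488 + 0.10616j) = -0.04078 + 0.10406j  (running Σ = 0.15107 + 0.06683j)
  m=0: (0.03745 + 0.00000j) × (0.02626 + 0.00000j) = 0.00098 + 0.00000j  (running Σ = 0.15206 + 0.06683j)
  m=1: (-0.20018 - 0.24729j) × (0.33488 + 0.10616j) = -0.04078 - 0.10406j  (running Σ = 0.11127 - 0.03723j)
  m=2: (0.00754 - 0.03540j) × (0.04924 + 0.03471j) = 0.00160 - 0.00148j  (running Σ = 0.11287 - 0.03872j)
  m=3: (-0.30684 + 0.15615j) × (-0.20998 - 0.27633j) = 0.10758 + 0.05200j  (running Σ = 0.22045 + 0.01329j)
  m=4: (-0.02865 - 0.01278j) × (-0.13201 - 0.36990j) = -0.00094 + 0.01229j  (running Σ = 0.21951 + 0.02557j)
  m=5: (0.11961 + 0.44790j) × (-0.00675 - 0.18850j) = 0.08362 - 0.02557j  (running Σ = 0.30313 - 0.00000j)
Σ over m = 0.30313 - 0.00000j; ×(4π/11) → 0.34629 - 0.00000j. Real part: 0.346292

0.346292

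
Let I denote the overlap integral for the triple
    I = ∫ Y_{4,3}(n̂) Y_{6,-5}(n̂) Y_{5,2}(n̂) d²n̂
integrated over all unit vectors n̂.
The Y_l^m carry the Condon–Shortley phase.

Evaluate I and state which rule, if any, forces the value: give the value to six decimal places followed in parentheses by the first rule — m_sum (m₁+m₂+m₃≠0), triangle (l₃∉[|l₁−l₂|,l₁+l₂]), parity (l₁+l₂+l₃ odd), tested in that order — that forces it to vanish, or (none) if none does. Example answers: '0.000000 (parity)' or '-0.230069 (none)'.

L=15 odd ⇒ parity kills the (l;000) factor ⇒ I = 0

0.000000 (parity)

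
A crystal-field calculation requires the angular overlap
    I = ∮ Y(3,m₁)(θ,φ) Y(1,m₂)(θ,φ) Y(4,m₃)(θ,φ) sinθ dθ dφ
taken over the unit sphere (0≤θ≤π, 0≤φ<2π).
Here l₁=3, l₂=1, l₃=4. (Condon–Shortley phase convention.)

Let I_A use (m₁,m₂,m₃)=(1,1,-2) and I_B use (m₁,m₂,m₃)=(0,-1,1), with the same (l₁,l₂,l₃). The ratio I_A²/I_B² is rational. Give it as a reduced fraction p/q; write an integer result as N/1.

3/2

Shared (l₁,l₂,l₃)=(3,1,4): N and (l;000)² cancel in I_A²/I_B².
A: Δ = 0!·6!·2!/9! = 1/252; Racah Σ t=0..0: t=0:+1/96 = 1/96; ⇒ 3j(3 1 4; 1 1 -2)² = 5/84, sgn +1
B: Δ = 0!·6!·2!/9! = 1/252; Racah Σ t=0..0: t=0:+1/72 = 1/72; ⇒ 3j(3 1 4; 0 -1 1)² = 5/126, sgn -1
I_A²/I_B² = (5/84)/(5/126) = 3/2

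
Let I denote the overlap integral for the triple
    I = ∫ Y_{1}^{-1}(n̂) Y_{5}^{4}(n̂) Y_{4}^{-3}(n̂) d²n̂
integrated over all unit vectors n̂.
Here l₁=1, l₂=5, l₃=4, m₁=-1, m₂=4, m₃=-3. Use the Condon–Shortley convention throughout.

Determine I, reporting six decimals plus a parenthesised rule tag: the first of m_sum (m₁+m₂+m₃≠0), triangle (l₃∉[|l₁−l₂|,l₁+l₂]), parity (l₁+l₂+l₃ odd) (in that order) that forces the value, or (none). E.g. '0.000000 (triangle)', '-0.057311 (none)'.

0.294638 (none)

Rules hold: Σm=0, L=10 even, 4≤4≤6.
N = 3·11·9 = 297
Δ = 2!·0!·8!/11! = 1/495
Racah Σ t=1..1: t=1:−1/576 = -1/576
⇒ 3j(1 5 4; 0 0 0)² = 5/99, sgn -1
Racah Σ t=2..2: t=2:+1/10080 = 1/10080
⇒ 3j(1 5 4; -1 4 -3)² = 4/55, sgn -1
4πI² = N·(3j₀)²·(3jₘ)² = 12/11
I = +1·√(1.09091/4π) = 0.29463840
No selection rule forces the value: the integral is nonzero (none).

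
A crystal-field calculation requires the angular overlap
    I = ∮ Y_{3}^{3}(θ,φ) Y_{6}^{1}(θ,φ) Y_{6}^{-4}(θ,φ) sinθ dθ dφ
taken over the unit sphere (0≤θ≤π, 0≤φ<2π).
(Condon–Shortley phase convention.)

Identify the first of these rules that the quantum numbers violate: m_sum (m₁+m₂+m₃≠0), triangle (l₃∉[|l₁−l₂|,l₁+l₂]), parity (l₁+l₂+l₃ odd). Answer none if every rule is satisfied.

Σmᵢ = 0  ✓
l₃∈[|l₁−l₂|,l₁+l₂]=[3,9], have l₃=6  ✓
Σlᵢ = 15 ⇒ odd  ✗

parity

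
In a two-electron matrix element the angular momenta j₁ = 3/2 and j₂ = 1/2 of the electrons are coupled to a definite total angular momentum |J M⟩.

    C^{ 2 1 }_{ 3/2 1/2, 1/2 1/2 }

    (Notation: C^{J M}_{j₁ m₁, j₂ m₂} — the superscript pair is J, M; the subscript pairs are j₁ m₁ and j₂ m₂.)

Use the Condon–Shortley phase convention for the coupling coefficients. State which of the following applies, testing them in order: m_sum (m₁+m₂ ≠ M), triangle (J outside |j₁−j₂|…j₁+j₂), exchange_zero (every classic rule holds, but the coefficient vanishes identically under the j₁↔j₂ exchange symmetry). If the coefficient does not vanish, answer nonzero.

nonzero

m-sum: m₁+m₂ = 1/2+1/2 = 1, M = 1  ✓
triangle: |j₁−j₂| = 1 ≤ J = 2 ≤ j₁+j₂ = 2  ✓
exchange: j₁≠j₂ or m₁≠m₂ — the exchange symmetry imposes no constraint here
value check: CG = +√(3/4) = +0.866025 ≠ 0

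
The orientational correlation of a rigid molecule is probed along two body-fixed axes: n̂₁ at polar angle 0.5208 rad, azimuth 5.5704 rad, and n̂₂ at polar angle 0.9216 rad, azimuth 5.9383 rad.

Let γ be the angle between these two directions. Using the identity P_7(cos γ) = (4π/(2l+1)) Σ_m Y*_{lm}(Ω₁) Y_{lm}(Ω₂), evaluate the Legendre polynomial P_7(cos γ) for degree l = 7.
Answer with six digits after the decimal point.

-0.384666

Term-by-term m-sum for l=7 (normalisation 4π/15 = 0.837758):
  m=-7: (0.001033, 0.003632) × (-0.076004, 0.067662) = (-0.000324, -0.000206)  (running Σ = (-0.000324, -0.000206))
  m=-6: (-0.010394, 0.022328) × (-0.138159, 0.253794) = (-0.004231, -0.005723)  (running Σ = (-0.004555, -0.005929))
  m=-5: (-0.089639, 0.040281) × (-0.067552, 0.436240) = (-0.011517, -0.041825)  (running Σ = (-0.016072, -0.047754))
  m=-4: (-0.253521, -0.075779) × (0.059461, 0.307099) = (0.008197, -0.082362)  (running Σ = (-0.007875, -0.130116))
  m=-3: (-0.251283, -0.394151) × (-0.057715, -0.097131) = (-0.023781, 0.047156)  (running Σ = (-0.031657, -0.082960))
  m=-2: (0.064143, -0.438566) × (-0.282480, -0.233032) = (-0.120319, 0.108939)  (running Σ = (-0.151975, 0.025978))
  m=-1: (-0.022087, 0.019092) × (-0.040055, -0.014389) = (0.001159, -0.000447)  (running Σ = (-0.150816, 0.025531))
  m=0: (-0.448848, -0.000000) × (0.350963, 0.000000) = (-0.157529, -0.000000)  (running Σ = (-0.308345, 0.025531))
  m=1: (0.022087, 0.019092) × (0.040055, -0.014389) = (0.001159, 0.000447)  (running Σ = (-0.307186, 0.025978))
  m=2: (0.064143, 0.438566) × (-0.282480, 0.233032) = (-0.120319, -0.108939)  (running Σ = (-0.427504, -0.082960))
  m=3: (0.251283, -0.394151) × (0.057715, -0.097131) = (-0.023781, -0.047156)  (running Σ = (-0.451286, -0.130116))
  m=4: (-0.253521, 0.075779) × (0.059461, -0.307099) = (0.008197, 0.082362)  (running Σ = (-0.443089, -0.047754))
  m=5: (0.089639, 0.040281) × (0.067552, 0.436240) = (-0.011517, 0.041825)  (running Σ = (-0.454606, -0.005929))
  m=6: (-0.010394, -0.022328) × (-0.138159, -0.253794) = (-0.004231, 0.005723)  (running Σ = (-0.458837, -0.000206))
  m=7: (-0.001033, 0.003632) × (0.076004, 0.067662) = (-0.000324, 0.000206)  (running Σ = (-0.459161, 0.000000))
Σ over m = (-0.459161, 0.000000); ×(4π/15) → (-0.384666, 0.000000). Real part: -0.384666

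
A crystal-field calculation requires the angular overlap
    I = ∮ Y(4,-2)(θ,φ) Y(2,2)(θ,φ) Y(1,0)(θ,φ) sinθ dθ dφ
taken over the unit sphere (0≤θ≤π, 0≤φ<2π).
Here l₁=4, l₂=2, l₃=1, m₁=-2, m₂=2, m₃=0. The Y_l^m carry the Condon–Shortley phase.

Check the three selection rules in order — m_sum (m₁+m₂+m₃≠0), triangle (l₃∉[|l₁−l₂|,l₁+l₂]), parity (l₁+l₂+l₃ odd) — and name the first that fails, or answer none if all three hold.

triangle

azimuthal sum: -2 + 2 + 0 = 0  ✓
l₃ must lie in [2,6]; have l₃=1  ✗
L = 4 + 2 + 1 = 7 (odd)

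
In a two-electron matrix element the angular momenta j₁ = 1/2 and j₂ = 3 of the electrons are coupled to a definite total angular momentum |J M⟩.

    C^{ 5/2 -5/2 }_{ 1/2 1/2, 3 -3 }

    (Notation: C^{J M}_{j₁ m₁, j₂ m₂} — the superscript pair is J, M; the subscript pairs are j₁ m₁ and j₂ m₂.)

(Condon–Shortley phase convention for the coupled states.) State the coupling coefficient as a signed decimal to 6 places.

+0.925820

√[6·1!0!5!/7! · 1!0!0!6!0!5!] = √(86400/7)
  +(−1)^0/∏(0,1,0,0,0,5)! = 1/120  (running 1/120)
⟨..|..⟩ = √(86400/7)·(1/120) = +0.925820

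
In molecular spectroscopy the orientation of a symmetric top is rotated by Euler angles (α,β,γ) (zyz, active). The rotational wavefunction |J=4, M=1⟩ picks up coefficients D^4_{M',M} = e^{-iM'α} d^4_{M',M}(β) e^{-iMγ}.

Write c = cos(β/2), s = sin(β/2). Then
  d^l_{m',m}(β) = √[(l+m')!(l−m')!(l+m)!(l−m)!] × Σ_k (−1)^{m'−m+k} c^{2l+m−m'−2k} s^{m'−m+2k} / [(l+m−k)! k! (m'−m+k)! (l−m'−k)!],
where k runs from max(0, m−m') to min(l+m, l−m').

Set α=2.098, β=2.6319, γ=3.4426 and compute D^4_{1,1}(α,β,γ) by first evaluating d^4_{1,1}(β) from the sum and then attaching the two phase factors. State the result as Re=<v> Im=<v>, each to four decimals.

Re=-0.3089 Im=-0.2835

D^4_{1,1}(2.0980,2.6319,3.4426) = e^{-i·1·2.0980}·d^4_{1,1}(2.6319)·e^{-i·1·3.4426}. Compute d first:
With c≡cos(β/2)=0.252097 and s≡sin(β/2)=0.967702, N=[120·6·120·6]^{1/2}=720.000000
k∈{0,1,2,3} keeps every argument non-negative
  k=0: (−1)^0·720.0000/(720)·0.2521^8·0.9677^0 = +0.000016
  k=1: (−1)^1·720.0000/(48)·0.2521^6·0.9677^2 = -0.003606
  k=2: (−1)^2·720.0000/(24)·0.2521^4·0.9677^4 = +0.106257
  k=3: (−1)^3·720.0000/(72)·0.2521^2·0.9677^6 = -0.521896
d^4_{1,1}(2.6319) = +0.000016 -0.003606 +0.106257 -0.521896 = -0.419229
D = (-0.503119-0.864217i)·(-0.419229)·(-0.955038+0.296482i) = -0.308856-0.283480i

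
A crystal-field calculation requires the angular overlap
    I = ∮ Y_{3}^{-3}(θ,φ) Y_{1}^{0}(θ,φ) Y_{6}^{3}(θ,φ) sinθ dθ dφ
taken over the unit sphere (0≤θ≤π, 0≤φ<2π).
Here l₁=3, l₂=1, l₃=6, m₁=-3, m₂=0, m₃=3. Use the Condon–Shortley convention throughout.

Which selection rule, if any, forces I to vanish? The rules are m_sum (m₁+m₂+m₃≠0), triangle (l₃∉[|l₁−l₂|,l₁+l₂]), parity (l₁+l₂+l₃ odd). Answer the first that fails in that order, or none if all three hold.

azimuthal sum: -3 + 0 + 3 = 0  ✓
l₃ must lie in [2,4]; have l₃=6  ✗
L = 3 + 1 + 6 = 10 (even)

triangle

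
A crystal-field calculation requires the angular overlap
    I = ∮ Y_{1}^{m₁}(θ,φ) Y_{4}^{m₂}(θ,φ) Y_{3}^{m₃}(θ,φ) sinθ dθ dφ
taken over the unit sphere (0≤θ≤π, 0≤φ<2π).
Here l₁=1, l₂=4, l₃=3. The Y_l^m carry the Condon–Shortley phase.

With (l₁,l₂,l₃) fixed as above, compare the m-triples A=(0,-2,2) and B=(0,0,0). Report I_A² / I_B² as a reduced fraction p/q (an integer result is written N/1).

Same 1,4,3: normalisation and zero-m 3j drop out of the ratio.
A: Δ: 2! 0! 6! / 9! → 1/252; sum: t=1:−1/120 = -1/120; 3j²(1 4 3; 0 -2 2) = Δ·Π!·Σ² = 1/21  (sign +1)
B: Δ: 2! 0! 6! / 9! → 1/252; sum: t=1:−1/36 = -1/36; 3j²(1 4 3; 0 0 0) = Δ·Π!·Σ² = 4/63  (sign +1)
I_A²/I_B² = (1/21)/(4/63) = 3/4

3/4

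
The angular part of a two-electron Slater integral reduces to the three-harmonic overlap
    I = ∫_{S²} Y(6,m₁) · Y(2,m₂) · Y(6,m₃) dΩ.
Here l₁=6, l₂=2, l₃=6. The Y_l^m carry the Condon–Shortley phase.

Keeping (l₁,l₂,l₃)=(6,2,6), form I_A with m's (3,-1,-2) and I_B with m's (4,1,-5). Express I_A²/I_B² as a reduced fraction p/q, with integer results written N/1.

l's match ⇒ only the (l;m) 3-j factors differ between A and B.
A: triangle coeff Δ(6,2,6) = 1/90090; Σ_t [0,1]: t=0:+1/60480 t=1:−1/161280 = 1/96768; (3j)²=15/1001 [(6 2 6; 3 -1 -2)], sign=+1
B: triangle coeff Δ(6,2,6) = 1/90090; Σ_t [1,2]: t=1:−1/725760 t=2:+1/7257600 = -1/806400; (3j)²=27/910 [(6 2 6; 4 1 -5)], sign=+1
I_A²/I_B² = (15/1001)/(27/910) = 50/99

50/99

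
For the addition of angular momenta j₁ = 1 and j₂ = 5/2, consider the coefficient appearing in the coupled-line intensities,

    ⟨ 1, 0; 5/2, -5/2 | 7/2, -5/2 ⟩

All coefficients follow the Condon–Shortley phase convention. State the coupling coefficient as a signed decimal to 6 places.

+√(2/7) = +0.534522

√[8·0!2!5!/8! · 1!1!0!5!1!6!] = √(28800/7)
  +(−1)^0/∏(0,0,1,0,1,5)! = 1/120  (running 1/120)
⟨..|..⟩ = √(28800/7)·(1/120) = +0.534522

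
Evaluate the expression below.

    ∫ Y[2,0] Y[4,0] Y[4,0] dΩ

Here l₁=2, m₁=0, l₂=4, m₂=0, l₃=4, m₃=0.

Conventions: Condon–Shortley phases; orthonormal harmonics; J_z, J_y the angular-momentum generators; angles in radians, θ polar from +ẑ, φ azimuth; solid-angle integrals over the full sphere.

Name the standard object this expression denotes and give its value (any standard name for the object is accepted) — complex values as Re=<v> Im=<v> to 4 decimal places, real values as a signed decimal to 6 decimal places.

This is a Gaunt coefficient — the integral of a triple product of spherical harmonics over the sphere.
Rules hold: Σm=0, L=10 even, 2≤4≤6.
N = 5·9·9 = 405
Δ = 2!·2!·6!/11! = 1/13860
Racah Σ t=0..2: t=0:+1/192 t=1:−1/36 t=2:+1/192 = -5/288
⇒ 3j(2 4 4; 0 0 0)² = 20/693, sgn -1
(m-triple is (0,0,0) — same symbol as above.)
4πI² = N·(3j₀)²·(3jₘ)² = 2000/5929
I = +1·√(0.337325/4π) = 0.16383977

Gaunt coefficient, +0.163840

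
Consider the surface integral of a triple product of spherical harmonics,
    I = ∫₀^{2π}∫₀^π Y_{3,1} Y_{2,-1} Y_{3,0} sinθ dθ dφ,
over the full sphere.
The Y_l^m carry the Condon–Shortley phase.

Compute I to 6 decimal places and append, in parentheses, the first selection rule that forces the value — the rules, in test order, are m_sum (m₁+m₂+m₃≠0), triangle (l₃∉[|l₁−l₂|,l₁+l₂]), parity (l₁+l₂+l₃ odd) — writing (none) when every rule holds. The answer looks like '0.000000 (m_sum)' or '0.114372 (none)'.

Checks pass: Σm=0; 8 even; l₃=3∈[1,5].
(2·3+1)(2·2+1)(2·3+1) = 245
Δ: 2! 4! 2! / 9! → 1/3780
sum: t=0:+1/24 t=1:−1/4 t=2:+1/24 = -1/6
3j²(3 2 3; 0 0 0) = Δ·Π!·Σ² = 4/105  (sign +1)
sum: t=0:+1/8 t=1:−1/12 = 1/24
3j²(3 2 3; 1 -1 0) = Δ·Π!·Σ² = 1/210  (sign -1)
combine: 4πI² = 245·4/105·1/210 = 2/45
take √, sign -1: I = -0.05947080
No selection rule forces the value: the integral is nonzero (none).

-0.059471 (none)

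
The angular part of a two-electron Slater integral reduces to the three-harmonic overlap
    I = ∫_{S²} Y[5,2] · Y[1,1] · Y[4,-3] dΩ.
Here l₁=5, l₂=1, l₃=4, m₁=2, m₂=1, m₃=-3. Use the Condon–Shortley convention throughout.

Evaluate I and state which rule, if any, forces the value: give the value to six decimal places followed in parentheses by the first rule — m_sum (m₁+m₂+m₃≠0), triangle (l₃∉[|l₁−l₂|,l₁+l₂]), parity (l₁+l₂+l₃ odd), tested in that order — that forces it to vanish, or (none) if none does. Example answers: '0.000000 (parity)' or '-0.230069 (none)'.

0.085055 (none)

Checks pass: Σm=0; 10 even; l₃=4∈[4,6].
(2·5+1)(2·1+1)(2·4+1) = 297
Δ: 2! 8! 0! / 11! → 1/495
sum: t=1:−1/576 = -1/576
3j²(5 1 4; 0 0 0) = Δ·Π!·Σ² = 5/99  (sign -1)
sum: t=2:+1/10080 = 1/10080
3j²(5 1 4; 2 1 -3) = Δ·Π!·Σ² = 1/165  (sign -1)
combine: 4πI² = 297·5/99·1/165 = 1/11
take √, sign +1: I = 0.08505478
No selection rule forces the value: the integral is nonzero (none).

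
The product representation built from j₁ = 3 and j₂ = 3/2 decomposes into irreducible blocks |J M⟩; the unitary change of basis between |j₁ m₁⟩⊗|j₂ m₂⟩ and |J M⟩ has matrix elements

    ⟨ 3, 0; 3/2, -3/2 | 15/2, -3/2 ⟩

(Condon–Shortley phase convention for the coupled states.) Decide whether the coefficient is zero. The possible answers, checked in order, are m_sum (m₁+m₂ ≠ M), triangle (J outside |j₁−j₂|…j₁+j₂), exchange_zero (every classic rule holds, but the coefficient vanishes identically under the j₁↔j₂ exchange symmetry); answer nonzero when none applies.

triangle

m-sum: m₁+m₂ = 0+(-3/2) = -3/2, M = -3/2  ✓
triangle: need |j₁−j₂| ≤ J ≤ j₁+j₂, i.e. J ∈ [3/2, 9/2]; J = 15/2 is outside ✗ ⇒ coefficient is 0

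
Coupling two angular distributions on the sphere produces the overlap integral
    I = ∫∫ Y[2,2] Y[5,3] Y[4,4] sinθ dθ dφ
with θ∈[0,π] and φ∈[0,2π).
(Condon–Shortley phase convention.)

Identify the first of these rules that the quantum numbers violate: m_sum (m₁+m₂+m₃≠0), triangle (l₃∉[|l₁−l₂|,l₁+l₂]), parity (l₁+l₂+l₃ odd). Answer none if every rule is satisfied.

m_sum

Σmᵢ = 9  ✗
l₃∈[|l₁−l₂|,l₁+l₂]=[3,7], have l₃=4
Σlᵢ = 11 ⇒ odd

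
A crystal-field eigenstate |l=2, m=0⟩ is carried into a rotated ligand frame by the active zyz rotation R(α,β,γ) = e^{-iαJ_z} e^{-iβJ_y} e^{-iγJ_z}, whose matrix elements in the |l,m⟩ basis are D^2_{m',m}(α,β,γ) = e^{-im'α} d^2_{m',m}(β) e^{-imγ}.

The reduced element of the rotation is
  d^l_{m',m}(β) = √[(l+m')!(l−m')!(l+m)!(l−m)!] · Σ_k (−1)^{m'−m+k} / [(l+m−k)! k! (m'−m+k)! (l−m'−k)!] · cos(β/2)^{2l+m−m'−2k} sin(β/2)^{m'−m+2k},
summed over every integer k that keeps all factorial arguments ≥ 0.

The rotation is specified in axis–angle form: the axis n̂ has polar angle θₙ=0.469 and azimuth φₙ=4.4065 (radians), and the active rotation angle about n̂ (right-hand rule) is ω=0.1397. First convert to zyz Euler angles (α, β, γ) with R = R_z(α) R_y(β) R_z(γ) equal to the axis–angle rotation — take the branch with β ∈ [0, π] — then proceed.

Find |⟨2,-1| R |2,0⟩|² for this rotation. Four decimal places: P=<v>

Axis–angle → zyz. n̂ = (sinθₙcosφₙ, sinθₙsinφₙ, cosθₙ) = (-0.136114, -0.431013, +0.892021), ω = 0.1397.
R = I cosω + sinω [n̂]ₓ + (1−cosω) n̂n̂ᵀ gives
  R = [+0.990438, -0.123639, -0.061200; +0.124782, +0.992068, +0.015208; +0.058834, -0.022699, +0.998010]
β = atan2(√(R₁₃²+R₂₃²), R₃₃) = 0.063103; α = atan2(R₂₃, R₁₃) mod 2π = 2.898032; γ = atan2(R₃₂, −R₃₁) mod 2π = 3.509810
D^2_{-1,0}(2.8980,0.0631,3.5098) = e^{-i·-1·2.8980}·d^2_{-1,0}(0.0631)·e^{-i·0·3.5098}. Compute d first:
With c≡cos(β/2)=0.999502 and s≡sin(β/2)=0.031546, N=[1·6·2·2]^{1/2}=4.898979
k∈{1,2} keeps every argument non-negative
  k=1: (−1)^0·4.8990/(2)·0.9995^3·0.0315^1 = +0.077157
  k=2: (−1)^1·4.8990/(2)·0.9995^1·0.0315^3 = -0.000077
d^2_{-1,0}(0.0631) = +0.077157 -0.000077 = +0.077080
|D^2_{-1,0}|² = |d^2_{-1,0}(β)|² = (+0.077080)² = 0.005941 (the z-rotation phases have unit modulus)

P=0.0059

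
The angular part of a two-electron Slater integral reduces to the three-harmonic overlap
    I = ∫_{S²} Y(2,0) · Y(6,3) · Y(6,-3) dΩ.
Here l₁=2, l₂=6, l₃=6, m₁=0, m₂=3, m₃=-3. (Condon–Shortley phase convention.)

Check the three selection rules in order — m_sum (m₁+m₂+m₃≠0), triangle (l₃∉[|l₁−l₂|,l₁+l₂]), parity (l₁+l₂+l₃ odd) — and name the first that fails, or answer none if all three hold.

none

Σmᵢ = 0  ✓
l₃∈[|l₁−l₂|,l₁+l₂]=[4,8], have l₃=6  ✓
Σlᵢ = 14 ⇒ even  ✓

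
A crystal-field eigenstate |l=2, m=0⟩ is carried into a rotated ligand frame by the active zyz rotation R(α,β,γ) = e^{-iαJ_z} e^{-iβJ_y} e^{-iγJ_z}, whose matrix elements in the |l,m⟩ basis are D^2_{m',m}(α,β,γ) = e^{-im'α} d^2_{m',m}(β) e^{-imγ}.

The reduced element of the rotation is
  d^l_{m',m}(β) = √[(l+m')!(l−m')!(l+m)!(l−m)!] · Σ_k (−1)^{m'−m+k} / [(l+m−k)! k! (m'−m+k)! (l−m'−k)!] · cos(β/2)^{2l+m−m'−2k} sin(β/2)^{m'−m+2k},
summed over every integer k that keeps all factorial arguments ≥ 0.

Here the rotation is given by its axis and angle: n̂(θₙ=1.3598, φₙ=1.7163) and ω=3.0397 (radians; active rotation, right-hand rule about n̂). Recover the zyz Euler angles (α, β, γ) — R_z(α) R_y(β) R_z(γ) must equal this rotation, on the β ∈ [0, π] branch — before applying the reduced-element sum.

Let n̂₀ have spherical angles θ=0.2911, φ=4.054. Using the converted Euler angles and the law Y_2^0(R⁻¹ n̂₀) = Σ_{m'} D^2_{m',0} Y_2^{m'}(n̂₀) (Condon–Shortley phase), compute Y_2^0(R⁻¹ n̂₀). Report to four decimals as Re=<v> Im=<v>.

Axis–angle → zyz. n̂ = (sinθₙcosφₙ, sinθₙsinφₙ, cosθₙ) = (-0.141775, +0.967490, +0.209434), ω = 3.0397.
R = I cosω + sinω [n̂]ₓ + (1−cosω) n̂n̂ᵀ gives
  R = [-0.954717, -0.294924, +0.039178; -0.252318, +0.872406, +0.418621; -0.157641, +0.389779, -0.907316]
β = atan2(√(R₁₃²+R₂₃²), R₃₃) = 2.707651; α = atan2(R₂₃, R₁₃) mod 2π = 1.477479; γ = atan2(R₃₂, −R₃₁) mod 2π = 1.186472
Need the full column D^2_{m',0} for m'=−2..2 at α=1.4775, β=2.7077, γ=1.1865.
cos(β/2)=0.215272, sin(β/2)=0.976554
d^2_{-2,0}: single k=2 term ⇒ +0.108254;  D = -0.106374+0.020087i
d^2_{-1,0}: k∈[1..2] ⇒ +0.023864 -0.491081 = -0.467217;  D = -0.043536-0.465184i
d^2_{0,0}: k∈[0..2] ⇒ +0.002148 -0.176779 +0.909463 = +0.734832;  D = +0.734832+0.000000i
d^2_{1,0}: k∈[0..1] ⇒ -0.023864 +0.491081 = +0.467217;  D = +0.043536-0.465184i
d^2_{2,0}: single k=0 term ⇒ +0.108254;  D = -0.106374-0.020087i
Y_2^{m'}(θ=0.2911,φ=4.054) and Σ D·Y over m':
  (-0.1064+0.0201i)·(-0.0080-0.0308i)  (-0.0435-0.4652i)·(-0.1300+0.1680i)  (+0.7348+0.0000i)·(+0.5528+0.0000i)  (+0.0435-0.4652i)·(+0.1300+0.1680i)  (-0.1064-0.0201i)·(-0.0080+0.0308i)
Y_2^0(R⁻¹ n̂) = +0.576806+0.000000i

Re=0.5768 Im=0.0000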